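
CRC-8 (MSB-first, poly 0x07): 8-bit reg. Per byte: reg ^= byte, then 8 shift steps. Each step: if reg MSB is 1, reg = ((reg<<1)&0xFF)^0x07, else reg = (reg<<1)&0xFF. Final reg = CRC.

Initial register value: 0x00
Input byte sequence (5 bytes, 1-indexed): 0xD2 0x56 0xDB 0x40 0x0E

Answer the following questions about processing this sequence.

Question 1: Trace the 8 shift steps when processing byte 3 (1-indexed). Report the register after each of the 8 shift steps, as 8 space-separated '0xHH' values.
After byte 1 (0xD2): reg=0x30
After byte 2 (0x56): reg=0x35
Register before byte 3: 0x35
After XOR with byte 0xDB: 0xEE

Answer: 0xDB 0xB1 0x65 0xCA 0x93 0x21 0x42 0x84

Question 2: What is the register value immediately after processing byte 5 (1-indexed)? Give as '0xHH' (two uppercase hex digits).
After byte 1 (0xD2): reg=0x30
After byte 2 (0x56): reg=0x35
After byte 3 (0xDB): reg=0x84
After byte 4 (0x40): reg=0x52
After byte 5 (0x0E): reg=0x93

Answer: 0x93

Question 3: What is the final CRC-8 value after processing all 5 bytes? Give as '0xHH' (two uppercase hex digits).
Answer: 0x93

Derivation:
After byte 1 (0xD2): reg=0x30
After byte 2 (0x56): reg=0x35
After byte 3 (0xDB): reg=0x84
After byte 4 (0x40): reg=0x52
After byte 5 (0x0E): reg=0x93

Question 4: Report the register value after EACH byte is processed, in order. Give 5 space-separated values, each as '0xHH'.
0x30 0x35 0x84 0x52 0x93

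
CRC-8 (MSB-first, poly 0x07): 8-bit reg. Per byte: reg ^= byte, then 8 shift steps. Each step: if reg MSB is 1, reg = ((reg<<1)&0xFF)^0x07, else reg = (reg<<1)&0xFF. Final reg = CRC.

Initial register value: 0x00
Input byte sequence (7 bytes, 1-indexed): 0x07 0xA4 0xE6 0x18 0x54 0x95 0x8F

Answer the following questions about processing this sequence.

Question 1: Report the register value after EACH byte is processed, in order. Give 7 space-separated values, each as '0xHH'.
0x15 0x1E 0xE6 0xF4 0x69 0xFA 0x4C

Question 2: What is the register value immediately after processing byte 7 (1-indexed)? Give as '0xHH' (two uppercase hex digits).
Answer: 0x4C

Derivation:
After byte 1 (0x07): reg=0x15
After byte 2 (0xA4): reg=0x1E
After byte 3 (0xE6): reg=0xE6
After byte 4 (0x18): reg=0xF4
After byte 5 (0x54): reg=0x69
After byte 6 (0x95): reg=0xFA
After byte 7 (0x8F): reg=0x4C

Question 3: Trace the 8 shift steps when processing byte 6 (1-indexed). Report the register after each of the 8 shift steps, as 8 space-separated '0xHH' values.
After byte 1 (0x07): reg=0x15
After byte 2 (0xA4): reg=0x1E
After byte 3 (0xE6): reg=0xE6
After byte 4 (0x18): reg=0xF4
After byte 5 (0x54): reg=0x69
Register before byte 6: 0x69
After XOR with byte 0x95: 0xFC

Answer: 0xFF 0xF9 0xF5 0xED 0xDD 0xBD 0x7D 0xFA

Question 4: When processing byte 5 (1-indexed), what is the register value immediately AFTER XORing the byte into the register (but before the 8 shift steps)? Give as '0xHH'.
Register before byte 5: 0xF4
Byte 5: 0x54
0xF4 XOR 0x54 = 0xA0

Answer: 0xA0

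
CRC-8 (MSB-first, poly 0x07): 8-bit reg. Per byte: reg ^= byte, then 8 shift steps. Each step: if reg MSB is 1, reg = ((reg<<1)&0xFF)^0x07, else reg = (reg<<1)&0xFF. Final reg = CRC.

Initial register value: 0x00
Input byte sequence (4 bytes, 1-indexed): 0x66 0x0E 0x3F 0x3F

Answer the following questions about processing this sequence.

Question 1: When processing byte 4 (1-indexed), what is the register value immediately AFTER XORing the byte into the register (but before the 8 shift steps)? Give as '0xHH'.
Answer: 0xEC

Derivation:
Register before byte 4: 0xD3
Byte 4: 0x3F
0xD3 XOR 0x3F = 0xEC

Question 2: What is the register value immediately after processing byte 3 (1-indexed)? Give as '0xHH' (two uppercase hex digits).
After byte 1 (0x66): reg=0x35
After byte 2 (0x0E): reg=0xA1
After byte 3 (0x3F): reg=0xD3

Answer: 0xD3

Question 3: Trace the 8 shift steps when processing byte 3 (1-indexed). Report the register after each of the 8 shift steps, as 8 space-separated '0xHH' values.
After byte 1 (0x66): reg=0x35
After byte 2 (0x0E): reg=0xA1
Register before byte 3: 0xA1
After XOR with byte 0x3F: 0x9E

Answer: 0x3B 0x76 0xEC 0xDF 0xB9 0x75 0xEA 0xD3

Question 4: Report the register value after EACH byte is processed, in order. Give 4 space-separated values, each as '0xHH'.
0x35 0xA1 0xD3 0x8A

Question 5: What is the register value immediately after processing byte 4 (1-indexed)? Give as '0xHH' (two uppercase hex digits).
Answer: 0x8A

Derivation:
After byte 1 (0x66): reg=0x35
After byte 2 (0x0E): reg=0xA1
After byte 3 (0x3F): reg=0xD3
After byte 4 (0x3F): reg=0x8A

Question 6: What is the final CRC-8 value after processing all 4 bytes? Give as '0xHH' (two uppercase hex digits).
After byte 1 (0x66): reg=0x35
After byte 2 (0x0E): reg=0xA1
After byte 3 (0x3F): reg=0xD3
After byte 4 (0x3F): reg=0x8A

Answer: 0x8A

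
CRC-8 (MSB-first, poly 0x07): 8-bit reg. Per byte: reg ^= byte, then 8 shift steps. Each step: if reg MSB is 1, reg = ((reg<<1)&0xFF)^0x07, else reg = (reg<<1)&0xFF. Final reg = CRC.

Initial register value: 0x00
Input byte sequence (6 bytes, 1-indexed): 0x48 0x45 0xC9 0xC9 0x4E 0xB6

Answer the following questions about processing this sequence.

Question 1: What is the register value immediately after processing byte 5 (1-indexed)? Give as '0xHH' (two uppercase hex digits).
Answer: 0x0E

Derivation:
After byte 1 (0x48): reg=0xFF
After byte 2 (0x45): reg=0x2F
After byte 3 (0xC9): reg=0xBC
After byte 4 (0xC9): reg=0x4C
After byte 5 (0x4E): reg=0x0E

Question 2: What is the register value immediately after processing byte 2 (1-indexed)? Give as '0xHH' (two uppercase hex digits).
After byte 1 (0x48): reg=0xFF
After byte 2 (0x45): reg=0x2F

Answer: 0x2F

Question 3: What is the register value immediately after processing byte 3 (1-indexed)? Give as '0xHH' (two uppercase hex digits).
After byte 1 (0x48): reg=0xFF
After byte 2 (0x45): reg=0x2F
After byte 3 (0xC9): reg=0xBC

Answer: 0xBC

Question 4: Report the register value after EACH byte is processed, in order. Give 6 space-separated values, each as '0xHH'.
0xFF 0x2F 0xBC 0x4C 0x0E 0x21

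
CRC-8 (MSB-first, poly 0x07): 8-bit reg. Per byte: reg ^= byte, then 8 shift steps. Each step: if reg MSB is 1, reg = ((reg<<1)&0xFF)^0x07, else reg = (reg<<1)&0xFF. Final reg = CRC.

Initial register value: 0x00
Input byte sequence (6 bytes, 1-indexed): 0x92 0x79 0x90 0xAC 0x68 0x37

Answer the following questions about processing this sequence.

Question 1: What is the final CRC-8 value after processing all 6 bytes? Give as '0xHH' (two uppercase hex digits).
After byte 1 (0x92): reg=0xF7
After byte 2 (0x79): reg=0xA3
After byte 3 (0x90): reg=0x99
After byte 4 (0xAC): reg=0x8B
After byte 5 (0x68): reg=0xA7
After byte 6 (0x37): reg=0xF9

Answer: 0xF9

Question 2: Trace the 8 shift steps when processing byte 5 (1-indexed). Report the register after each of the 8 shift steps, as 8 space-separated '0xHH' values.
After byte 1 (0x92): reg=0xF7
After byte 2 (0x79): reg=0xA3
After byte 3 (0x90): reg=0x99
After byte 4 (0xAC): reg=0x8B
Register before byte 5: 0x8B
After XOR with byte 0x68: 0xE3

Answer: 0xC1 0x85 0x0D 0x1A 0x34 0x68 0xD0 0xA7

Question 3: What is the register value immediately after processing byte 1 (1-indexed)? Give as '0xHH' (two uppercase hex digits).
Answer: 0xF7

Derivation:
After byte 1 (0x92): reg=0xF7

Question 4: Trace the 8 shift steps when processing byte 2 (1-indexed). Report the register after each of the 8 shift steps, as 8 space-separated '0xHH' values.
After byte 1 (0x92): reg=0xF7
Register before byte 2: 0xF7
After XOR with byte 0x79: 0x8E

Answer: 0x1B 0x36 0x6C 0xD8 0xB7 0x69 0xD2 0xA3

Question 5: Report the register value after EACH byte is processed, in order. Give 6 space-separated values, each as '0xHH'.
0xF7 0xA3 0x99 0x8B 0xA7 0xF9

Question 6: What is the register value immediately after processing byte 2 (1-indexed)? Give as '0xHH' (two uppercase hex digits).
Answer: 0xA3

Derivation:
After byte 1 (0x92): reg=0xF7
After byte 2 (0x79): reg=0xA3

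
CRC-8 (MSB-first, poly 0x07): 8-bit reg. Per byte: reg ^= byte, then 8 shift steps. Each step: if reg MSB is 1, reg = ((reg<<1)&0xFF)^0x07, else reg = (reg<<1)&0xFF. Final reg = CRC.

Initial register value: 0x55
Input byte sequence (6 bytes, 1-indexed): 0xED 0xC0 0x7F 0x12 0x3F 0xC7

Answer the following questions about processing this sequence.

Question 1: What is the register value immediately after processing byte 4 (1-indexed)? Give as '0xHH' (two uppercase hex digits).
After byte 1 (0xED): reg=0x21
After byte 2 (0xC0): reg=0xA9
After byte 3 (0x7F): reg=0x2C
After byte 4 (0x12): reg=0xBA

Answer: 0xBA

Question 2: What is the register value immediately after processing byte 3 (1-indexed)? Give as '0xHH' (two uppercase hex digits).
After byte 1 (0xED): reg=0x21
After byte 2 (0xC0): reg=0xA9
After byte 3 (0x7F): reg=0x2C

Answer: 0x2C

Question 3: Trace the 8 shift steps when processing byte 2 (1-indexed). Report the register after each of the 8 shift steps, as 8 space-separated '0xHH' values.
After byte 1 (0xED): reg=0x21
Register before byte 2: 0x21
After XOR with byte 0xC0: 0xE1

Answer: 0xC5 0x8D 0x1D 0x3A 0x74 0xE8 0xD7 0xA9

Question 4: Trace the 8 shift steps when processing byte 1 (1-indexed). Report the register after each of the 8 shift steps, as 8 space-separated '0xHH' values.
Register before byte 1: 0x55
After XOR with byte 0xED: 0xB8

Answer: 0x77 0xEE 0xDB 0xB1 0x65 0xCA 0x93 0x21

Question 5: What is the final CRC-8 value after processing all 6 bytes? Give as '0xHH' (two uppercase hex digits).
Answer: 0xAC

Derivation:
After byte 1 (0xED): reg=0x21
After byte 2 (0xC0): reg=0xA9
After byte 3 (0x7F): reg=0x2C
After byte 4 (0x12): reg=0xBA
After byte 5 (0x3F): reg=0x92
After byte 6 (0xC7): reg=0xAC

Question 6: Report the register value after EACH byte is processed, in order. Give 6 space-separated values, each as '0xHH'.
0x21 0xA9 0x2C 0xBA 0x92 0xAC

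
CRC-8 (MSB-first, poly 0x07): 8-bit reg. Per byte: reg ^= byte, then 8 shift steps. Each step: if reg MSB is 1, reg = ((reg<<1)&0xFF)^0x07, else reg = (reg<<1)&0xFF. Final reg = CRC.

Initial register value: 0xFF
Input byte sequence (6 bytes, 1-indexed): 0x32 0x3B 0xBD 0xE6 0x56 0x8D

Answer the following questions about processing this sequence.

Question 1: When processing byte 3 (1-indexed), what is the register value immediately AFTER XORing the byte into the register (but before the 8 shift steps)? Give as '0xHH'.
Register before byte 3: 0xA5
Byte 3: 0xBD
0xA5 XOR 0xBD = 0x18

Answer: 0x18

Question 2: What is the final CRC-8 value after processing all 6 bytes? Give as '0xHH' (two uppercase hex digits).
Answer: 0xBC

Derivation:
After byte 1 (0x32): reg=0x6D
After byte 2 (0x3B): reg=0xA5
After byte 3 (0xBD): reg=0x48
After byte 4 (0xE6): reg=0x43
After byte 5 (0x56): reg=0x6B
After byte 6 (0x8D): reg=0xBC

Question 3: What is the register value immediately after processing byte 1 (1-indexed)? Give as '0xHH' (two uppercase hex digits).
After byte 1 (0x32): reg=0x6D

Answer: 0x6D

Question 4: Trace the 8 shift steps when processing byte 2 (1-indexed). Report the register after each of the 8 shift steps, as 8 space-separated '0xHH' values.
Answer: 0xAC 0x5F 0xBE 0x7B 0xF6 0xEB 0xD1 0xA5

Derivation:
After byte 1 (0x32): reg=0x6D
Register before byte 2: 0x6D
After XOR with byte 0x3B: 0x56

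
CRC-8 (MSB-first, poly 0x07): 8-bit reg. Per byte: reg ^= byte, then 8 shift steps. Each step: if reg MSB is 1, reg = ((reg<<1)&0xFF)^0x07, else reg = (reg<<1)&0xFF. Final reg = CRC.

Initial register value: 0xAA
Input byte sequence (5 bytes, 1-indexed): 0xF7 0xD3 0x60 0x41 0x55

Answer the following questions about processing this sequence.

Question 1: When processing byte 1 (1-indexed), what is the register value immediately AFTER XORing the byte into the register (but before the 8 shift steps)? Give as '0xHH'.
Answer: 0x5D

Derivation:
Register before byte 1: 0xAA
Byte 1: 0xF7
0xAA XOR 0xF7 = 0x5D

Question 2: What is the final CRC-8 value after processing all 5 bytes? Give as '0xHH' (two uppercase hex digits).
Answer: 0xDE

Derivation:
After byte 1 (0xF7): reg=0x94
After byte 2 (0xD3): reg=0xD2
After byte 3 (0x60): reg=0x17
After byte 4 (0x41): reg=0xA5
After byte 5 (0x55): reg=0xDE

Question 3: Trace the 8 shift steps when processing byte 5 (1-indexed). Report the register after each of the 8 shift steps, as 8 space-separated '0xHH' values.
Answer: 0xE7 0xC9 0x95 0x2D 0x5A 0xB4 0x6F 0xDE

Derivation:
After byte 1 (0xF7): reg=0x94
After byte 2 (0xD3): reg=0xD2
After byte 3 (0x60): reg=0x17
After byte 4 (0x41): reg=0xA5
Register before byte 5: 0xA5
After XOR with byte 0x55: 0xF0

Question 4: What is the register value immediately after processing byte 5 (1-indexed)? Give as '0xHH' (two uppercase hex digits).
After byte 1 (0xF7): reg=0x94
After byte 2 (0xD3): reg=0xD2
After byte 3 (0x60): reg=0x17
After byte 4 (0x41): reg=0xA5
After byte 5 (0x55): reg=0xDE

Answer: 0xDE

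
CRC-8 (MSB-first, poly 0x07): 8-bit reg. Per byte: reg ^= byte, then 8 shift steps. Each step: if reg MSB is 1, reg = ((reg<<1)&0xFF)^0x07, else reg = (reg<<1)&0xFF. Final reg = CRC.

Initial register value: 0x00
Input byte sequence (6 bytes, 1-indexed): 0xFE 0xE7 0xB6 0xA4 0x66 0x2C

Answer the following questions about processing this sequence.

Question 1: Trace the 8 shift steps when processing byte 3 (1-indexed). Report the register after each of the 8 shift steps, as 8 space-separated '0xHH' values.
Answer: 0x99 0x35 0x6A 0xD4 0xAF 0x59 0xB2 0x63

Derivation:
After byte 1 (0xFE): reg=0xF4
After byte 2 (0xE7): reg=0x79
Register before byte 3: 0x79
After XOR with byte 0xB6: 0xCF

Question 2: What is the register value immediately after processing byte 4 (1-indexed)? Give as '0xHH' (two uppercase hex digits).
After byte 1 (0xFE): reg=0xF4
After byte 2 (0xE7): reg=0x79
After byte 3 (0xB6): reg=0x63
After byte 4 (0xA4): reg=0x5B

Answer: 0x5B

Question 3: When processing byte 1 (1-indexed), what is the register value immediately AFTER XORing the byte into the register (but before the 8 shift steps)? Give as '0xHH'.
Answer: 0xFE

Derivation:
Register before byte 1: 0x00
Byte 1: 0xFE
0x00 XOR 0xFE = 0xFE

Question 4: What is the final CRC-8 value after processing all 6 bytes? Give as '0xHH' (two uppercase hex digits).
Answer: 0xD4

Derivation:
After byte 1 (0xFE): reg=0xF4
After byte 2 (0xE7): reg=0x79
After byte 3 (0xB6): reg=0x63
After byte 4 (0xA4): reg=0x5B
After byte 5 (0x66): reg=0xB3
After byte 6 (0x2C): reg=0xD4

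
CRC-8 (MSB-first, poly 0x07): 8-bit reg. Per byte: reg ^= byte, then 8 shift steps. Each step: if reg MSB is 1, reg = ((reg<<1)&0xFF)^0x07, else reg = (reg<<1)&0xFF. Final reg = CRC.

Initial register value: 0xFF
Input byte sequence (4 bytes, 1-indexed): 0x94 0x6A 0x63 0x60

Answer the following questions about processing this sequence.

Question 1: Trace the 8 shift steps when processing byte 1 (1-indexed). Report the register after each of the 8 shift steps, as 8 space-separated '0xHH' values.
Register before byte 1: 0xFF
After XOR with byte 0x94: 0x6B

Answer: 0xD6 0xAB 0x51 0xA2 0x43 0x86 0x0B 0x16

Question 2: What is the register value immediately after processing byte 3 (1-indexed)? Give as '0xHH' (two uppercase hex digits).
After byte 1 (0x94): reg=0x16
After byte 2 (0x6A): reg=0x73
After byte 3 (0x63): reg=0x70

Answer: 0x70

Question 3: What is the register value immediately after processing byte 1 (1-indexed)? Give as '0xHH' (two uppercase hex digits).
Answer: 0x16

Derivation:
After byte 1 (0x94): reg=0x16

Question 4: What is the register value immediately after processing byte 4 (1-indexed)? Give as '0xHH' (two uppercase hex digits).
After byte 1 (0x94): reg=0x16
After byte 2 (0x6A): reg=0x73
After byte 3 (0x63): reg=0x70
After byte 4 (0x60): reg=0x70

Answer: 0x70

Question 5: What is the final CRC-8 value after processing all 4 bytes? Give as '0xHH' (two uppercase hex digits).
Answer: 0x70

Derivation:
After byte 1 (0x94): reg=0x16
After byte 2 (0x6A): reg=0x73
After byte 3 (0x63): reg=0x70
After byte 4 (0x60): reg=0x70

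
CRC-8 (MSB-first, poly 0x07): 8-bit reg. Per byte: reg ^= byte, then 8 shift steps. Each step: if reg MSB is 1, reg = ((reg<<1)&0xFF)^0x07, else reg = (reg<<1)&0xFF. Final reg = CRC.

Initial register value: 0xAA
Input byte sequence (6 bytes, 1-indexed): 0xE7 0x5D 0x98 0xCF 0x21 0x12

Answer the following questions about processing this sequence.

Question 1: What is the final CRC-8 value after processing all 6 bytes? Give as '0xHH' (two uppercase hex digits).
After byte 1 (0xE7): reg=0xE4
After byte 2 (0x5D): reg=0x26
After byte 3 (0x98): reg=0x33
After byte 4 (0xCF): reg=0xFA
After byte 5 (0x21): reg=0x0F
After byte 6 (0x12): reg=0x53

Answer: 0x53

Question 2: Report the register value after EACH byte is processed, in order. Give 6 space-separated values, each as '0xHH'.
0xE4 0x26 0x33 0xFA 0x0F 0x53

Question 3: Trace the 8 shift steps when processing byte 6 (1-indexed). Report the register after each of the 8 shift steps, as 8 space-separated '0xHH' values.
After byte 1 (0xE7): reg=0xE4
After byte 2 (0x5D): reg=0x26
After byte 3 (0x98): reg=0x33
After byte 4 (0xCF): reg=0xFA
After byte 5 (0x21): reg=0x0F
Register before byte 6: 0x0F
After XOR with byte 0x12: 0x1D

Answer: 0x3A 0x74 0xE8 0xD7 0xA9 0x55 0xAA 0x53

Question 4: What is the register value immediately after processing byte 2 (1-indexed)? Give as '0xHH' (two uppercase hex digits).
Answer: 0x26

Derivation:
After byte 1 (0xE7): reg=0xE4
After byte 2 (0x5D): reg=0x26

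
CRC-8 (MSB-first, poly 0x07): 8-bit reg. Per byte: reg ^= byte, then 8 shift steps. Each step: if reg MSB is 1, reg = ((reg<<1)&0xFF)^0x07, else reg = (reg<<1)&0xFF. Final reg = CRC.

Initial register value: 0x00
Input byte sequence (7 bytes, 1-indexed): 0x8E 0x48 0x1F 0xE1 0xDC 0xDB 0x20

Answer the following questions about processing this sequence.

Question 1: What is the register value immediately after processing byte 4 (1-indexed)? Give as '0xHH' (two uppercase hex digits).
After byte 1 (0x8E): reg=0xA3
After byte 2 (0x48): reg=0x9F
After byte 3 (0x1F): reg=0x89
After byte 4 (0xE1): reg=0x1F

Answer: 0x1F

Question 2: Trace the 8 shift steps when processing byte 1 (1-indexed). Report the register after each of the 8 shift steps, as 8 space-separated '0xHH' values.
Register before byte 1: 0x00
After XOR with byte 0x8E: 0x8E

Answer: 0x1B 0x36 0x6C 0xD8 0xB7 0x69 0xD2 0xA3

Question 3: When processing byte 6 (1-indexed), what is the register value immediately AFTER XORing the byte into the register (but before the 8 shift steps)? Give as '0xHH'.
Answer: 0x9C

Derivation:
Register before byte 6: 0x47
Byte 6: 0xDB
0x47 XOR 0xDB = 0x9C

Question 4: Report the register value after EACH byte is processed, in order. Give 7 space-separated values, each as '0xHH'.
0xA3 0x9F 0x89 0x1F 0x47 0xDD 0xFD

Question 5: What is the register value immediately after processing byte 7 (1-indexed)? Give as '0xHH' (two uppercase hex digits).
After byte 1 (0x8E): reg=0xA3
After byte 2 (0x48): reg=0x9F
After byte 3 (0x1F): reg=0x89
After byte 4 (0xE1): reg=0x1F
After byte 5 (0xDC): reg=0x47
After byte 6 (0xDB): reg=0xDD
After byte 7 (0x20): reg=0xFD

Answer: 0xFD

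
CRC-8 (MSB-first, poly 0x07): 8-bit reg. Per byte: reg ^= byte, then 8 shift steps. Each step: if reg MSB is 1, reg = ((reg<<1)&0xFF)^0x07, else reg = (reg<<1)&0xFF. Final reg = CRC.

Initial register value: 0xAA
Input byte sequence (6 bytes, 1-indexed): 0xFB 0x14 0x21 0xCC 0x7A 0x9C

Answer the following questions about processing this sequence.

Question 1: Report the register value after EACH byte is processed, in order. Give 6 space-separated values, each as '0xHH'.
0xB0 0x75 0xAB 0x32 0xFF 0x2E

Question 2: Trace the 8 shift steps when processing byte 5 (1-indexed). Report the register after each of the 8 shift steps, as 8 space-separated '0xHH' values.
After byte 1 (0xFB): reg=0xB0
After byte 2 (0x14): reg=0x75
After byte 3 (0x21): reg=0xAB
After byte 4 (0xCC): reg=0x32
Register before byte 5: 0x32
After XOR with byte 0x7A: 0x48

Answer: 0x90 0x27 0x4E 0x9C 0x3F 0x7E 0xFC 0xFF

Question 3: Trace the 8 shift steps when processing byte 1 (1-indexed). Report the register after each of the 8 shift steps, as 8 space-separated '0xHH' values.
Register before byte 1: 0xAA
After XOR with byte 0xFB: 0x51

Answer: 0xA2 0x43 0x86 0x0B 0x16 0x2C 0x58 0xB0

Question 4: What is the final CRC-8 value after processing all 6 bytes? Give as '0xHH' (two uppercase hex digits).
Answer: 0x2E

Derivation:
After byte 1 (0xFB): reg=0xB0
After byte 2 (0x14): reg=0x75
After byte 3 (0x21): reg=0xAB
After byte 4 (0xCC): reg=0x32
After byte 5 (0x7A): reg=0xFF
After byte 6 (0x9C): reg=0x2E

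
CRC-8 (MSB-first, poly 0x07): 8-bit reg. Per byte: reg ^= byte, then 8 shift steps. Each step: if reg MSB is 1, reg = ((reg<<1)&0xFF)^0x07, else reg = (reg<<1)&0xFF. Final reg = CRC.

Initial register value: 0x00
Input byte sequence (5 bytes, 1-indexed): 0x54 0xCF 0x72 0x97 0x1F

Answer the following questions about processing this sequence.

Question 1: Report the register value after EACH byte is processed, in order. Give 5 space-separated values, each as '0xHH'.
0xAB 0x3B 0xF8 0x0A 0x6B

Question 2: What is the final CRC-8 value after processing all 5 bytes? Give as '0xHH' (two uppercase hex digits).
Answer: 0x6B

Derivation:
After byte 1 (0x54): reg=0xAB
After byte 2 (0xCF): reg=0x3B
After byte 3 (0x72): reg=0xF8
After byte 4 (0x97): reg=0x0A
After byte 5 (0x1F): reg=0x6B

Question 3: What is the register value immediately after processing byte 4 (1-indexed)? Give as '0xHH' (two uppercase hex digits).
Answer: 0x0A

Derivation:
After byte 1 (0x54): reg=0xAB
After byte 2 (0xCF): reg=0x3B
After byte 3 (0x72): reg=0xF8
After byte 4 (0x97): reg=0x0A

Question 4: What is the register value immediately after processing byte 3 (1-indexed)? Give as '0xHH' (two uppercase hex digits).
Answer: 0xF8

Derivation:
After byte 1 (0x54): reg=0xAB
After byte 2 (0xCF): reg=0x3B
After byte 3 (0x72): reg=0xF8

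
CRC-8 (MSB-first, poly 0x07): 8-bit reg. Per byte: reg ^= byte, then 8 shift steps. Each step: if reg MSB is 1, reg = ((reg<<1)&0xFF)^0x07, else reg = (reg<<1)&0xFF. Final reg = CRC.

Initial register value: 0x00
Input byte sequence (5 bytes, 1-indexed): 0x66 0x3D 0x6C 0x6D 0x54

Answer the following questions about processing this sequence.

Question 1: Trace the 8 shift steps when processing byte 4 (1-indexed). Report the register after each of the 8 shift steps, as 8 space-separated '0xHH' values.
Answer: 0x8B 0x11 0x22 0x44 0x88 0x17 0x2E 0x5C

Derivation:
After byte 1 (0x66): reg=0x35
After byte 2 (0x3D): reg=0x38
After byte 3 (0x6C): reg=0xAB
Register before byte 4: 0xAB
After XOR with byte 0x6D: 0xC6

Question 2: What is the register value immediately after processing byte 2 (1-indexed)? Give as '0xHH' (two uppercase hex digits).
Answer: 0x38

Derivation:
After byte 1 (0x66): reg=0x35
After byte 2 (0x3D): reg=0x38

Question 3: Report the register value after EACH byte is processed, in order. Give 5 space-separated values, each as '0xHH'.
0x35 0x38 0xAB 0x5C 0x38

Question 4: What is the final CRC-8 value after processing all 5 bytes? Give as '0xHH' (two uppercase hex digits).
Answer: 0x38

Derivation:
After byte 1 (0x66): reg=0x35
After byte 2 (0x3D): reg=0x38
After byte 3 (0x6C): reg=0xAB
After byte 4 (0x6D): reg=0x5C
After byte 5 (0x54): reg=0x38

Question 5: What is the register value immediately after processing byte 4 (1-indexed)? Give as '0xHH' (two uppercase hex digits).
Answer: 0x5C

Derivation:
After byte 1 (0x66): reg=0x35
After byte 2 (0x3D): reg=0x38
After byte 3 (0x6C): reg=0xAB
After byte 4 (0x6D): reg=0x5C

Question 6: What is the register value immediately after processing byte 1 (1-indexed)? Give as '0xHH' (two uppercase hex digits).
Answer: 0x35

Derivation:
After byte 1 (0x66): reg=0x35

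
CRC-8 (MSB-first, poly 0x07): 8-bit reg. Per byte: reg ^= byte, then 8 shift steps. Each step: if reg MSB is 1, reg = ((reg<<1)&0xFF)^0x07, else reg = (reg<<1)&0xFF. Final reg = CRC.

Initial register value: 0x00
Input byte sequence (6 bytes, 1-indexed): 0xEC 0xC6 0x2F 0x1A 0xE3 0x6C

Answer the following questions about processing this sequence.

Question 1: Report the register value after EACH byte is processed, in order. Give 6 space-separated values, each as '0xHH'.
0x8A 0xE3 0x6A 0x57 0x05 0x18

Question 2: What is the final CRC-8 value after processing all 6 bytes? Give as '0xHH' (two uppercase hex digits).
Answer: 0x18

Derivation:
After byte 1 (0xEC): reg=0x8A
After byte 2 (0xC6): reg=0xE3
After byte 3 (0x2F): reg=0x6A
After byte 4 (0x1A): reg=0x57
After byte 5 (0xE3): reg=0x05
After byte 6 (0x6C): reg=0x18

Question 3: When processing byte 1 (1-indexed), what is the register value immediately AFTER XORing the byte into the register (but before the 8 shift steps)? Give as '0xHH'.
Register before byte 1: 0x00
Byte 1: 0xEC
0x00 XOR 0xEC = 0xEC

Answer: 0xEC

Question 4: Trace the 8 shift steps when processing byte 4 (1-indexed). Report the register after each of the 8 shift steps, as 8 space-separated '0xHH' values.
After byte 1 (0xEC): reg=0x8A
After byte 2 (0xC6): reg=0xE3
After byte 3 (0x2F): reg=0x6A
Register before byte 4: 0x6A
After XOR with byte 0x1A: 0x70

Answer: 0xE0 0xC7 0x89 0x15 0x2A 0x54 0xA8 0x57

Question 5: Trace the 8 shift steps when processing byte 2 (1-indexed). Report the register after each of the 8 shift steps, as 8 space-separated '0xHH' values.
Answer: 0x98 0x37 0x6E 0xDC 0xBF 0x79 0xF2 0xE3

Derivation:
After byte 1 (0xEC): reg=0x8A
Register before byte 2: 0x8A
After XOR with byte 0xC6: 0x4C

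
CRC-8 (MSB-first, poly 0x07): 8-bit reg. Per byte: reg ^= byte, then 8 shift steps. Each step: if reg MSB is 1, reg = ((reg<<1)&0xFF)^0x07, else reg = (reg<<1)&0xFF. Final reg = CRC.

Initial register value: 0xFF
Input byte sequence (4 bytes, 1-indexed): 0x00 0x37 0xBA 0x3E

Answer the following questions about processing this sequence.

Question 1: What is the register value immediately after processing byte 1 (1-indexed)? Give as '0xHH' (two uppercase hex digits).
Answer: 0xF3

Derivation:
After byte 1 (0x00): reg=0xF3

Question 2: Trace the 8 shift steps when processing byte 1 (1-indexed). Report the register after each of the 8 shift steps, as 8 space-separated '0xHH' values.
Answer: 0xF9 0xF5 0xED 0xDD 0xBD 0x7D 0xFA 0xF3

Derivation:
Register before byte 1: 0xFF
After XOR with byte 0x00: 0xFF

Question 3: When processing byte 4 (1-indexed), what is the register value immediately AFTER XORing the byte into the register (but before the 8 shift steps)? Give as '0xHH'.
Answer: 0xA8

Derivation:
Register before byte 4: 0x96
Byte 4: 0x3E
0x96 XOR 0x3E = 0xA8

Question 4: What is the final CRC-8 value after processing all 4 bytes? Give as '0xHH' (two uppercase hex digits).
Answer: 0x51

Derivation:
After byte 1 (0x00): reg=0xF3
After byte 2 (0x37): reg=0x52
After byte 3 (0xBA): reg=0x96
After byte 4 (0x3E): reg=0x51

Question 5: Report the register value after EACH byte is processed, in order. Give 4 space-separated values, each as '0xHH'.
0xF3 0x52 0x96 0x51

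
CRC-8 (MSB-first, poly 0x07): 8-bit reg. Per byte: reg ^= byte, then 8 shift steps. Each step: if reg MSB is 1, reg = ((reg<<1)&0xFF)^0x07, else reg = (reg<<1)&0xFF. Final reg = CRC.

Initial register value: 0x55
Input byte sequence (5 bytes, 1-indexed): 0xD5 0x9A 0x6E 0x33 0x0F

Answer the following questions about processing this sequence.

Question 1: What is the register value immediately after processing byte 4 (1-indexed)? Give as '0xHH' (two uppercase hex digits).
After byte 1 (0xD5): reg=0x89
After byte 2 (0x9A): reg=0x79
After byte 3 (0x6E): reg=0x65
After byte 4 (0x33): reg=0xA5

Answer: 0xA5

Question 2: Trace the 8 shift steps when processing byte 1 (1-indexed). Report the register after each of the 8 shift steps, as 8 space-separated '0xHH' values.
Answer: 0x07 0x0E 0x1C 0x38 0x70 0xE0 0xC7 0x89

Derivation:
Register before byte 1: 0x55
After XOR with byte 0xD5: 0x80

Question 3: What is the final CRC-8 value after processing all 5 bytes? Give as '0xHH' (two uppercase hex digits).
Answer: 0x5F

Derivation:
After byte 1 (0xD5): reg=0x89
After byte 2 (0x9A): reg=0x79
After byte 3 (0x6E): reg=0x65
After byte 4 (0x33): reg=0xA5
After byte 5 (0x0F): reg=0x5F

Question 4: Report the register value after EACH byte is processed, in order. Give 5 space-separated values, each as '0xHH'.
0x89 0x79 0x65 0xA5 0x5F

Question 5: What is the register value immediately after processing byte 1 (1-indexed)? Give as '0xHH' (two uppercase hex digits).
Answer: 0x89

Derivation:
After byte 1 (0xD5): reg=0x89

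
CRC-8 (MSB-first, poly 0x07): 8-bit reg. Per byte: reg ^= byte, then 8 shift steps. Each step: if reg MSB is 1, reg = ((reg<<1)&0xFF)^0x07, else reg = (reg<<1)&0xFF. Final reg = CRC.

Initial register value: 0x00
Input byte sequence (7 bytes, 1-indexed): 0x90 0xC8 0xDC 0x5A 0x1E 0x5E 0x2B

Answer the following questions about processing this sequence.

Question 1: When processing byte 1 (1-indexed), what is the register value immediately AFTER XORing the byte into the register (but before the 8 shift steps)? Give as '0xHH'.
Answer: 0x90

Derivation:
Register before byte 1: 0x00
Byte 1: 0x90
0x00 XOR 0x90 = 0x90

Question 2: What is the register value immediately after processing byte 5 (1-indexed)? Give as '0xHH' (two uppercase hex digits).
Answer: 0xBE

Derivation:
After byte 1 (0x90): reg=0xF9
After byte 2 (0xC8): reg=0x97
After byte 3 (0xDC): reg=0xF6
After byte 4 (0x5A): reg=0x4D
After byte 5 (0x1E): reg=0xBE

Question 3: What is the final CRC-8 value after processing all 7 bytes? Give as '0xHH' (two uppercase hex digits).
After byte 1 (0x90): reg=0xF9
After byte 2 (0xC8): reg=0x97
After byte 3 (0xDC): reg=0xF6
After byte 4 (0x5A): reg=0x4D
After byte 5 (0x1E): reg=0xBE
After byte 6 (0x5E): reg=0xAE
After byte 7 (0x2B): reg=0x92

Answer: 0x92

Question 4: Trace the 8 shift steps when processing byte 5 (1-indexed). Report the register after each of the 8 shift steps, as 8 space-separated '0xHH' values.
Answer: 0xA6 0x4B 0x96 0x2B 0x56 0xAC 0x5F 0xBE

Derivation:
After byte 1 (0x90): reg=0xF9
After byte 2 (0xC8): reg=0x97
After byte 3 (0xDC): reg=0xF6
After byte 4 (0x5A): reg=0x4D
Register before byte 5: 0x4D
After XOR with byte 0x1E: 0x53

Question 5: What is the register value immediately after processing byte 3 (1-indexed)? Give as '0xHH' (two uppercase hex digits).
Answer: 0xF6

Derivation:
After byte 1 (0x90): reg=0xF9
After byte 2 (0xC8): reg=0x97
After byte 3 (0xDC): reg=0xF6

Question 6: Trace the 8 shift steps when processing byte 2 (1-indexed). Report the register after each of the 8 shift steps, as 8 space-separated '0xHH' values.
Answer: 0x62 0xC4 0x8F 0x19 0x32 0x64 0xC8 0x97

Derivation:
After byte 1 (0x90): reg=0xF9
Register before byte 2: 0xF9
After XOR with byte 0xC8: 0x31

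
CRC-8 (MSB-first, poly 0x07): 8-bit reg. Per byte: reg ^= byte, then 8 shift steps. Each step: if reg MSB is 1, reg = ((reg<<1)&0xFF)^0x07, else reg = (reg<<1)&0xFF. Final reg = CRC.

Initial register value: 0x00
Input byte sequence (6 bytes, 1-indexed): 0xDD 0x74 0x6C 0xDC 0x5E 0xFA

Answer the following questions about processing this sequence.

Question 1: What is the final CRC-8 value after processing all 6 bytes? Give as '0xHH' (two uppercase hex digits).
After byte 1 (0xDD): reg=0x1D
After byte 2 (0x74): reg=0x18
After byte 3 (0x6C): reg=0x4B
After byte 4 (0xDC): reg=0xEC
After byte 5 (0x5E): reg=0x17
After byte 6 (0xFA): reg=0x8D

Answer: 0x8D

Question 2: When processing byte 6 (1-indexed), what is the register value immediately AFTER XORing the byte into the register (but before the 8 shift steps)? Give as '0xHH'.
Answer: 0xED

Derivation:
Register before byte 6: 0x17
Byte 6: 0xFA
0x17 XOR 0xFA = 0xED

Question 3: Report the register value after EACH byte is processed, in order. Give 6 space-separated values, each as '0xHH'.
0x1D 0x18 0x4B 0xEC 0x17 0x8D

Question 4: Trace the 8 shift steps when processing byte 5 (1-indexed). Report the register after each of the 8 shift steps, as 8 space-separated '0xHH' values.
After byte 1 (0xDD): reg=0x1D
After byte 2 (0x74): reg=0x18
After byte 3 (0x6C): reg=0x4B
After byte 4 (0xDC): reg=0xEC
Register before byte 5: 0xEC
After XOR with byte 0x5E: 0xB2

Answer: 0x63 0xC6 0x8B 0x11 0x22 0x44 0x88 0x17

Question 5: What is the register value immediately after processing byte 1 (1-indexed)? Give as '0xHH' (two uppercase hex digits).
Answer: 0x1D

Derivation:
After byte 1 (0xDD): reg=0x1D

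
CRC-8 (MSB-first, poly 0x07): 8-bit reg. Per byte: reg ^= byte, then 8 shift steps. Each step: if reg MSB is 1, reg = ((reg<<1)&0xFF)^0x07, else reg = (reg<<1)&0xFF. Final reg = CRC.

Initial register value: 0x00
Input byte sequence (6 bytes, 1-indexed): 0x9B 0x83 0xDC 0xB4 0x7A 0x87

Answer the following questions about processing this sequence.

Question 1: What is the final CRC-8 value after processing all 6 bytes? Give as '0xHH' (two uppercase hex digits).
After byte 1 (0x9B): reg=0xC8
After byte 2 (0x83): reg=0xF6
After byte 3 (0xDC): reg=0xD6
After byte 4 (0xB4): reg=0x29
After byte 5 (0x7A): reg=0xBE
After byte 6 (0x87): reg=0xAF

Answer: 0xAF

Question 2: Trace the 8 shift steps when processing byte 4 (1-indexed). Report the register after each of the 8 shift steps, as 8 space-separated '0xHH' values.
Answer: 0xC4 0x8F 0x19 0x32 0x64 0xC8 0x97 0x29

Derivation:
After byte 1 (0x9B): reg=0xC8
After byte 2 (0x83): reg=0xF6
After byte 3 (0xDC): reg=0xD6
Register before byte 4: 0xD6
After XOR with byte 0xB4: 0x62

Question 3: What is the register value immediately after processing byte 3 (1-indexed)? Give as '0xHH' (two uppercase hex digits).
After byte 1 (0x9B): reg=0xC8
After byte 2 (0x83): reg=0xF6
After byte 3 (0xDC): reg=0xD6

Answer: 0xD6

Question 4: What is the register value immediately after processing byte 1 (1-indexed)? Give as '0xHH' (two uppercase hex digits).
After byte 1 (0x9B): reg=0xC8

Answer: 0xC8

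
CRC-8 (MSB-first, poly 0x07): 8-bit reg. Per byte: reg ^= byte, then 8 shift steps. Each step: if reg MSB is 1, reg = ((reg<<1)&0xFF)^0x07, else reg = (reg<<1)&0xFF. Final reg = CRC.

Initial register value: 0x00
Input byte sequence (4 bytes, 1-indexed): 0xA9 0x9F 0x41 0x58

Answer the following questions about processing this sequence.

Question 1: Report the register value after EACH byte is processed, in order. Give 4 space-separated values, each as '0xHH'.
0x56 0x71 0x90 0x76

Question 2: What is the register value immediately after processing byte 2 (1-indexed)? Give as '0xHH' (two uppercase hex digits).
Answer: 0x71

Derivation:
After byte 1 (0xA9): reg=0x56
After byte 2 (0x9F): reg=0x71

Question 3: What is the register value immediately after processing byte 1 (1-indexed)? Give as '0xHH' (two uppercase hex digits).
After byte 1 (0xA9): reg=0x56

Answer: 0x56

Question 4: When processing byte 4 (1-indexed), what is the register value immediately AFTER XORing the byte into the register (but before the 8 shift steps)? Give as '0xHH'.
Register before byte 4: 0x90
Byte 4: 0x58
0x90 XOR 0x58 = 0xC8

Answer: 0xC8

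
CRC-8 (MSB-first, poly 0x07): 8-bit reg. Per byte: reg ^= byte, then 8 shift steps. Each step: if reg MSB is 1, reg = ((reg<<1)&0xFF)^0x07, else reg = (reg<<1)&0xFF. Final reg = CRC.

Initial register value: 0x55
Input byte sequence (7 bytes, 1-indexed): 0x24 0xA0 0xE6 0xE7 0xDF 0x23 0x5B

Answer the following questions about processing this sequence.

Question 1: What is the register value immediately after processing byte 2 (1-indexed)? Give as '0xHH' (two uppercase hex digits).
Answer: 0xDE

Derivation:
After byte 1 (0x24): reg=0x50
After byte 2 (0xA0): reg=0xDE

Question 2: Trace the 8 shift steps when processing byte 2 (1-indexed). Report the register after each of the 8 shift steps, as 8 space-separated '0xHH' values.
After byte 1 (0x24): reg=0x50
Register before byte 2: 0x50
After XOR with byte 0xA0: 0xF0

Answer: 0xE7 0xC9 0x95 0x2D 0x5A 0xB4 0x6F 0xDE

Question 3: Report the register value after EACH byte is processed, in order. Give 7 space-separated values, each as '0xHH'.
0x50 0xDE 0xA8 0xEA 0x8B 0x51 0x36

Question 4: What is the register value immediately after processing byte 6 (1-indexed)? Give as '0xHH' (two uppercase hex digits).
Answer: 0x51

Derivation:
After byte 1 (0x24): reg=0x50
After byte 2 (0xA0): reg=0xDE
After byte 3 (0xE6): reg=0xA8
After byte 4 (0xE7): reg=0xEA
After byte 5 (0xDF): reg=0x8B
After byte 6 (0x23): reg=0x51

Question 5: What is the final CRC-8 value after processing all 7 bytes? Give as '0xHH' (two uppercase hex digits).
After byte 1 (0x24): reg=0x50
After byte 2 (0xA0): reg=0xDE
After byte 3 (0xE6): reg=0xA8
After byte 4 (0xE7): reg=0xEA
After byte 5 (0xDF): reg=0x8B
After byte 6 (0x23): reg=0x51
After byte 7 (0x5B): reg=0x36

Answer: 0x36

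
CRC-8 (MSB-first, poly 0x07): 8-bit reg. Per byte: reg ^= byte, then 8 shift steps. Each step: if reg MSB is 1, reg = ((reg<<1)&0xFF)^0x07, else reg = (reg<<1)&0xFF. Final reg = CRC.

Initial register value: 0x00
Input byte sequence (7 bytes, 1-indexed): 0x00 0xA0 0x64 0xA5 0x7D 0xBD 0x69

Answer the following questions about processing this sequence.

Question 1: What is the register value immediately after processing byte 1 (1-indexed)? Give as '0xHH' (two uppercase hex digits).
Answer: 0x00

Derivation:
After byte 1 (0x00): reg=0x00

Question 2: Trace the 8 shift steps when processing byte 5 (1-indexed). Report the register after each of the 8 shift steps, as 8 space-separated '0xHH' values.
After byte 1 (0x00): reg=0x00
After byte 2 (0xA0): reg=0x69
After byte 3 (0x64): reg=0x23
After byte 4 (0xA5): reg=0x9B
Register before byte 5: 0x9B
After XOR with byte 0x7D: 0xE6

Answer: 0xCB 0x91 0x25 0x4A 0x94 0x2F 0x5E 0xBC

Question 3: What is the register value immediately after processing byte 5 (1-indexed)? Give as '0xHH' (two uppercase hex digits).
After byte 1 (0x00): reg=0x00
After byte 2 (0xA0): reg=0x69
After byte 3 (0x64): reg=0x23
After byte 4 (0xA5): reg=0x9B
After byte 5 (0x7D): reg=0xBC

Answer: 0xBC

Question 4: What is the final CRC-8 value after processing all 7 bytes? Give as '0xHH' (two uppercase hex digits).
Answer: 0x0D

Derivation:
After byte 1 (0x00): reg=0x00
After byte 2 (0xA0): reg=0x69
After byte 3 (0x64): reg=0x23
After byte 4 (0xA5): reg=0x9B
After byte 5 (0x7D): reg=0xBC
After byte 6 (0xBD): reg=0x07
After byte 7 (0x69): reg=0x0D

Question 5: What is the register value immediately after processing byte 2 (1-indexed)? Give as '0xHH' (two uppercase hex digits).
Answer: 0x69

Derivation:
After byte 1 (0x00): reg=0x00
After byte 2 (0xA0): reg=0x69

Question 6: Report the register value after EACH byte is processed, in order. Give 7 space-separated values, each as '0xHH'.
0x00 0x69 0x23 0x9B 0xBC 0x07 0x0D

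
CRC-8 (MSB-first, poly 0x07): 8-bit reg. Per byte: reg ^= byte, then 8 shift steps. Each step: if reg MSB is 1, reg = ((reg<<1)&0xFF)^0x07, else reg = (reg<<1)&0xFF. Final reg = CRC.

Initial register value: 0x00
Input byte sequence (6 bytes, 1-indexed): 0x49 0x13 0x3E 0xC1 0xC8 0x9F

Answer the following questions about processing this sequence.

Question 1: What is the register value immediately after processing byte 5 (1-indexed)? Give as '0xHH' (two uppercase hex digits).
Answer: 0xAD

Derivation:
After byte 1 (0x49): reg=0xF8
After byte 2 (0x13): reg=0x9F
After byte 3 (0x3E): reg=0x6E
After byte 4 (0xC1): reg=0x44
After byte 5 (0xC8): reg=0xAD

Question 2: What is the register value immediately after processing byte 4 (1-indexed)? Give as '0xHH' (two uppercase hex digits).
After byte 1 (0x49): reg=0xF8
After byte 2 (0x13): reg=0x9F
After byte 3 (0x3E): reg=0x6E
After byte 4 (0xC1): reg=0x44

Answer: 0x44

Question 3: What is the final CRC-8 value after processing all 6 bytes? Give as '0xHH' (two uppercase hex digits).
Answer: 0x9E

Derivation:
After byte 1 (0x49): reg=0xF8
After byte 2 (0x13): reg=0x9F
After byte 3 (0x3E): reg=0x6E
After byte 4 (0xC1): reg=0x44
After byte 5 (0xC8): reg=0xAD
After byte 6 (0x9F): reg=0x9E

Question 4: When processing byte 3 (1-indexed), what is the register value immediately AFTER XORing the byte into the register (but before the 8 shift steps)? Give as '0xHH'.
Answer: 0xA1

Derivation:
Register before byte 3: 0x9F
Byte 3: 0x3E
0x9F XOR 0x3E = 0xA1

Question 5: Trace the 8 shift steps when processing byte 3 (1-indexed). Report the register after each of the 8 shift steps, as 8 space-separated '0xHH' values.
Answer: 0x45 0x8A 0x13 0x26 0x4C 0x98 0x37 0x6E

Derivation:
After byte 1 (0x49): reg=0xF8
After byte 2 (0x13): reg=0x9F
Register before byte 3: 0x9F
After XOR with byte 0x3E: 0xA1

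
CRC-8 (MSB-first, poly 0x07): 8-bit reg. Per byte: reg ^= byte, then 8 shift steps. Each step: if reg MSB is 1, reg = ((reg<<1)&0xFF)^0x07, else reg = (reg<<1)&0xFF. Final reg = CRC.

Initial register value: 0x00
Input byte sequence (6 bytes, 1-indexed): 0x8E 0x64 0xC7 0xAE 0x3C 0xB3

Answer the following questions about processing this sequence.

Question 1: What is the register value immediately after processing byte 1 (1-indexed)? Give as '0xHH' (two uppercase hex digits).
After byte 1 (0x8E): reg=0xA3

Answer: 0xA3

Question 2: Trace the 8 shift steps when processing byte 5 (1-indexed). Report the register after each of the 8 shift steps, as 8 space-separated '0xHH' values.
Answer: 0xC4 0x8F 0x19 0x32 0x64 0xC8 0x97 0x29

Derivation:
After byte 1 (0x8E): reg=0xA3
After byte 2 (0x64): reg=0x5B
After byte 3 (0xC7): reg=0xDD
After byte 4 (0xAE): reg=0x5E
Register before byte 5: 0x5E
After XOR with byte 0x3C: 0x62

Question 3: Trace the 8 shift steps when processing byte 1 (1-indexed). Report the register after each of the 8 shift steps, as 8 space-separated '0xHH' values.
Answer: 0x1B 0x36 0x6C 0xD8 0xB7 0x69 0xD2 0xA3

Derivation:
Register before byte 1: 0x00
After XOR with byte 0x8E: 0x8E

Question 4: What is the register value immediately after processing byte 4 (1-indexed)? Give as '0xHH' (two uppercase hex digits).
After byte 1 (0x8E): reg=0xA3
After byte 2 (0x64): reg=0x5B
After byte 3 (0xC7): reg=0xDD
After byte 4 (0xAE): reg=0x5E

Answer: 0x5E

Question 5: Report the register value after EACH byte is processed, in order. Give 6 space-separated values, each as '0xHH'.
0xA3 0x5B 0xDD 0x5E 0x29 0xCF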